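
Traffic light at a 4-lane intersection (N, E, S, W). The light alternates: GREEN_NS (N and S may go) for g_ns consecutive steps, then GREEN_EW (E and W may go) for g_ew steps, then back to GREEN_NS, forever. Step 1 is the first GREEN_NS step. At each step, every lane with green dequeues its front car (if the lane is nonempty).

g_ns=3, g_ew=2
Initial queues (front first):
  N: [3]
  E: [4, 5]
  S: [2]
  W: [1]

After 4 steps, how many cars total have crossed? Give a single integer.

Step 1 [NS]: N:car3-GO,E:wait,S:car2-GO,W:wait | queues: N=0 E=2 S=0 W=1
Step 2 [NS]: N:empty,E:wait,S:empty,W:wait | queues: N=0 E=2 S=0 W=1
Step 3 [NS]: N:empty,E:wait,S:empty,W:wait | queues: N=0 E=2 S=0 W=1
Step 4 [EW]: N:wait,E:car4-GO,S:wait,W:car1-GO | queues: N=0 E=1 S=0 W=0
Cars crossed by step 4: 4

Answer: 4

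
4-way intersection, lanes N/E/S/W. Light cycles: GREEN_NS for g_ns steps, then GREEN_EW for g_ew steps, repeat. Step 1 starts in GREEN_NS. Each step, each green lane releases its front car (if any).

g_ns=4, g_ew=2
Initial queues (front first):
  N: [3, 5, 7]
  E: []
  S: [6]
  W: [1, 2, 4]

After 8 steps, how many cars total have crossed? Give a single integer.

Answer: 6

Derivation:
Step 1 [NS]: N:car3-GO,E:wait,S:car6-GO,W:wait | queues: N=2 E=0 S=0 W=3
Step 2 [NS]: N:car5-GO,E:wait,S:empty,W:wait | queues: N=1 E=0 S=0 W=3
Step 3 [NS]: N:car7-GO,E:wait,S:empty,W:wait | queues: N=0 E=0 S=0 W=3
Step 4 [NS]: N:empty,E:wait,S:empty,W:wait | queues: N=0 E=0 S=0 W=3
Step 5 [EW]: N:wait,E:empty,S:wait,W:car1-GO | queues: N=0 E=0 S=0 W=2
Step 6 [EW]: N:wait,E:empty,S:wait,W:car2-GO | queues: N=0 E=0 S=0 W=1
Step 7 [NS]: N:empty,E:wait,S:empty,W:wait | queues: N=0 E=0 S=0 W=1
Step 8 [NS]: N:empty,E:wait,S:empty,W:wait | queues: N=0 E=0 S=0 W=1
Cars crossed by step 8: 6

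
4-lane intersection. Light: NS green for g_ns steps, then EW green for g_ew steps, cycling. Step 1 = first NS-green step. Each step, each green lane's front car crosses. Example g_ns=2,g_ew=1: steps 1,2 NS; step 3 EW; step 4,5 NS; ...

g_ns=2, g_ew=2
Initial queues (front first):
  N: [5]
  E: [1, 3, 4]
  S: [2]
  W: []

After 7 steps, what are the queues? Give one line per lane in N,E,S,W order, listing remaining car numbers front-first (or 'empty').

Step 1 [NS]: N:car5-GO,E:wait,S:car2-GO,W:wait | queues: N=0 E=3 S=0 W=0
Step 2 [NS]: N:empty,E:wait,S:empty,W:wait | queues: N=0 E=3 S=0 W=0
Step 3 [EW]: N:wait,E:car1-GO,S:wait,W:empty | queues: N=0 E=2 S=0 W=0
Step 4 [EW]: N:wait,E:car3-GO,S:wait,W:empty | queues: N=0 E=1 S=0 W=0
Step 5 [NS]: N:empty,E:wait,S:empty,W:wait | queues: N=0 E=1 S=0 W=0
Step 6 [NS]: N:empty,E:wait,S:empty,W:wait | queues: N=0 E=1 S=0 W=0
Step 7 [EW]: N:wait,E:car4-GO,S:wait,W:empty | queues: N=0 E=0 S=0 W=0

N: empty
E: empty
S: empty
W: empty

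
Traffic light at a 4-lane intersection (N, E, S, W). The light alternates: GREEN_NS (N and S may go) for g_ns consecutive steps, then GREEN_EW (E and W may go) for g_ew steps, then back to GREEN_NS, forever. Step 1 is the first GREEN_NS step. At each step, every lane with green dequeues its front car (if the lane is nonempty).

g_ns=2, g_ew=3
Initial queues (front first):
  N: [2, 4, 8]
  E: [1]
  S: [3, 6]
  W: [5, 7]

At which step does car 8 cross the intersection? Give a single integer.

Step 1 [NS]: N:car2-GO,E:wait,S:car3-GO,W:wait | queues: N=2 E=1 S=1 W=2
Step 2 [NS]: N:car4-GO,E:wait,S:car6-GO,W:wait | queues: N=1 E=1 S=0 W=2
Step 3 [EW]: N:wait,E:car1-GO,S:wait,W:car5-GO | queues: N=1 E=0 S=0 W=1
Step 4 [EW]: N:wait,E:empty,S:wait,W:car7-GO | queues: N=1 E=0 S=0 W=0
Step 5 [EW]: N:wait,E:empty,S:wait,W:empty | queues: N=1 E=0 S=0 W=0
Step 6 [NS]: N:car8-GO,E:wait,S:empty,W:wait | queues: N=0 E=0 S=0 W=0
Car 8 crosses at step 6

6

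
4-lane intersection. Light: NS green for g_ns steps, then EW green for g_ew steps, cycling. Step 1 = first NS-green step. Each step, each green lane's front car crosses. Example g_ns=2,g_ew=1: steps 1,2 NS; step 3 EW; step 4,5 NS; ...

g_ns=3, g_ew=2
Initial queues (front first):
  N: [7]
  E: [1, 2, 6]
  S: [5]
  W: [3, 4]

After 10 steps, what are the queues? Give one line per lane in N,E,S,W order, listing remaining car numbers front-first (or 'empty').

Step 1 [NS]: N:car7-GO,E:wait,S:car5-GO,W:wait | queues: N=0 E=3 S=0 W=2
Step 2 [NS]: N:empty,E:wait,S:empty,W:wait | queues: N=0 E=3 S=0 W=2
Step 3 [NS]: N:empty,E:wait,S:empty,W:wait | queues: N=0 E=3 S=0 W=2
Step 4 [EW]: N:wait,E:car1-GO,S:wait,W:car3-GO | queues: N=0 E=2 S=0 W=1
Step 5 [EW]: N:wait,E:car2-GO,S:wait,W:car4-GO | queues: N=0 E=1 S=0 W=0
Step 6 [NS]: N:empty,E:wait,S:empty,W:wait | queues: N=0 E=1 S=0 W=0
Step 7 [NS]: N:empty,E:wait,S:empty,W:wait | queues: N=0 E=1 S=0 W=0
Step 8 [NS]: N:empty,E:wait,S:empty,W:wait | queues: N=0 E=1 S=0 W=0
Step 9 [EW]: N:wait,E:car6-GO,S:wait,W:empty | queues: N=0 E=0 S=0 W=0

N: empty
E: empty
S: empty
W: empty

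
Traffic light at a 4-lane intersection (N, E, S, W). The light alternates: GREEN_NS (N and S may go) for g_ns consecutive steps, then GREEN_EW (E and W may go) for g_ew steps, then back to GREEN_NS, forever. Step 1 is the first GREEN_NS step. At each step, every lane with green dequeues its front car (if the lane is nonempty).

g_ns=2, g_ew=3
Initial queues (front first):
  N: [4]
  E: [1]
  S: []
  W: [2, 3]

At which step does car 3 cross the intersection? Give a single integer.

Step 1 [NS]: N:car4-GO,E:wait,S:empty,W:wait | queues: N=0 E=1 S=0 W=2
Step 2 [NS]: N:empty,E:wait,S:empty,W:wait | queues: N=0 E=1 S=0 W=2
Step 3 [EW]: N:wait,E:car1-GO,S:wait,W:car2-GO | queues: N=0 E=0 S=0 W=1
Step 4 [EW]: N:wait,E:empty,S:wait,W:car3-GO | queues: N=0 E=0 S=0 W=0
Car 3 crosses at step 4

4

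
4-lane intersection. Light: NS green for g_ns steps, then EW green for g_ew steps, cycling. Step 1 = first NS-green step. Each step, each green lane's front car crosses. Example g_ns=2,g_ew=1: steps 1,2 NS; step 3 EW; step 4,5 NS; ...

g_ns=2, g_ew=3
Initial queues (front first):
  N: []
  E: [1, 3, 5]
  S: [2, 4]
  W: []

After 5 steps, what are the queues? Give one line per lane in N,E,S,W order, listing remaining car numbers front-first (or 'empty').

Step 1 [NS]: N:empty,E:wait,S:car2-GO,W:wait | queues: N=0 E=3 S=1 W=0
Step 2 [NS]: N:empty,E:wait,S:car4-GO,W:wait | queues: N=0 E=3 S=0 W=0
Step 3 [EW]: N:wait,E:car1-GO,S:wait,W:empty | queues: N=0 E=2 S=0 W=0
Step 4 [EW]: N:wait,E:car3-GO,S:wait,W:empty | queues: N=0 E=1 S=0 W=0
Step 5 [EW]: N:wait,E:car5-GO,S:wait,W:empty | queues: N=0 E=0 S=0 W=0

N: empty
E: empty
S: empty
W: empty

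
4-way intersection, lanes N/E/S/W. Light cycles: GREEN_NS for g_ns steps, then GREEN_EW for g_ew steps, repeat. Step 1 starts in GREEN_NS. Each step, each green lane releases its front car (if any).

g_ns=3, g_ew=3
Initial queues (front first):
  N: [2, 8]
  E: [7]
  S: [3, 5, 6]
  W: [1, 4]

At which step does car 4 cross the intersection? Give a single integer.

Step 1 [NS]: N:car2-GO,E:wait,S:car3-GO,W:wait | queues: N=1 E=1 S=2 W=2
Step 2 [NS]: N:car8-GO,E:wait,S:car5-GO,W:wait | queues: N=0 E=1 S=1 W=2
Step 3 [NS]: N:empty,E:wait,S:car6-GO,W:wait | queues: N=0 E=1 S=0 W=2
Step 4 [EW]: N:wait,E:car7-GO,S:wait,W:car1-GO | queues: N=0 E=0 S=0 W=1
Step 5 [EW]: N:wait,E:empty,S:wait,W:car4-GO | queues: N=0 E=0 S=0 W=0
Car 4 crosses at step 5

5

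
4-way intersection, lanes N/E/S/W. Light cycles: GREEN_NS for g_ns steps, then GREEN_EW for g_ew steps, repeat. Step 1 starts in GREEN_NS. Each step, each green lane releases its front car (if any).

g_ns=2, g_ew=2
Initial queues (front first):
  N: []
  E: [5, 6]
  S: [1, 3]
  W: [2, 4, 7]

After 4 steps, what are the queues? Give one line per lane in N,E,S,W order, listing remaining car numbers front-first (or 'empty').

Step 1 [NS]: N:empty,E:wait,S:car1-GO,W:wait | queues: N=0 E=2 S=1 W=3
Step 2 [NS]: N:empty,E:wait,S:car3-GO,W:wait | queues: N=0 E=2 S=0 W=3
Step 3 [EW]: N:wait,E:car5-GO,S:wait,W:car2-GO | queues: N=0 E=1 S=0 W=2
Step 4 [EW]: N:wait,E:car6-GO,S:wait,W:car4-GO | queues: N=0 E=0 S=0 W=1

N: empty
E: empty
S: empty
W: 7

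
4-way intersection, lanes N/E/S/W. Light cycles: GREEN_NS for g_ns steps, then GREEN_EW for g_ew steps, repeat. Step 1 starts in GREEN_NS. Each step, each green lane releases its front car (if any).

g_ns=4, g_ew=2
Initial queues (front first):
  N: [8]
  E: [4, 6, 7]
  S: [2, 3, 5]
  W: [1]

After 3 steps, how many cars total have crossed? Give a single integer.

Answer: 4

Derivation:
Step 1 [NS]: N:car8-GO,E:wait,S:car2-GO,W:wait | queues: N=0 E=3 S=2 W=1
Step 2 [NS]: N:empty,E:wait,S:car3-GO,W:wait | queues: N=0 E=3 S=1 W=1
Step 3 [NS]: N:empty,E:wait,S:car5-GO,W:wait | queues: N=0 E=3 S=0 W=1
Cars crossed by step 3: 4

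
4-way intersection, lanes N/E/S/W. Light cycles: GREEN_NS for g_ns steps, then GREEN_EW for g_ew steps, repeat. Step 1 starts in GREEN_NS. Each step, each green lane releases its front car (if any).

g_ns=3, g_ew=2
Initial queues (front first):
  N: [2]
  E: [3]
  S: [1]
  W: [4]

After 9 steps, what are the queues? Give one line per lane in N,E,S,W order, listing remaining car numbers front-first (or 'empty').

Step 1 [NS]: N:car2-GO,E:wait,S:car1-GO,W:wait | queues: N=0 E=1 S=0 W=1
Step 2 [NS]: N:empty,E:wait,S:empty,W:wait | queues: N=0 E=1 S=0 W=1
Step 3 [NS]: N:empty,E:wait,S:empty,W:wait | queues: N=0 E=1 S=0 W=1
Step 4 [EW]: N:wait,E:car3-GO,S:wait,W:car4-GO | queues: N=0 E=0 S=0 W=0

N: empty
E: empty
S: empty
W: empty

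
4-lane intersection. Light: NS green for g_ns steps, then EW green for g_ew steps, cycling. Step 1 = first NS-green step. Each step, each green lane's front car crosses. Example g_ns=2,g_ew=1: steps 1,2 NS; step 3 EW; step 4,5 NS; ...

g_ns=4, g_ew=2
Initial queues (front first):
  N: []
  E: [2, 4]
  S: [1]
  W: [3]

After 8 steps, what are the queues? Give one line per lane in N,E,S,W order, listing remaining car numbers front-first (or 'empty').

Step 1 [NS]: N:empty,E:wait,S:car1-GO,W:wait | queues: N=0 E=2 S=0 W=1
Step 2 [NS]: N:empty,E:wait,S:empty,W:wait | queues: N=0 E=2 S=0 W=1
Step 3 [NS]: N:empty,E:wait,S:empty,W:wait | queues: N=0 E=2 S=0 W=1
Step 4 [NS]: N:empty,E:wait,S:empty,W:wait | queues: N=0 E=2 S=0 W=1
Step 5 [EW]: N:wait,E:car2-GO,S:wait,W:car3-GO | queues: N=0 E=1 S=0 W=0
Step 6 [EW]: N:wait,E:car4-GO,S:wait,W:empty | queues: N=0 E=0 S=0 W=0

N: empty
E: empty
S: empty
W: empty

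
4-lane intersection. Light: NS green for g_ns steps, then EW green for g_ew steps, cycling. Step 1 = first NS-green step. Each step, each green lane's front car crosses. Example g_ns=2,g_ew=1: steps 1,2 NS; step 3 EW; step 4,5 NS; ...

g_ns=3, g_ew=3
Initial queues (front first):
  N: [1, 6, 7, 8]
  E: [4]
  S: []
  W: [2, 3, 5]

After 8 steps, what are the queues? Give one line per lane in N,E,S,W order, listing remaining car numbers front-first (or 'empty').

Step 1 [NS]: N:car1-GO,E:wait,S:empty,W:wait | queues: N=3 E=1 S=0 W=3
Step 2 [NS]: N:car6-GO,E:wait,S:empty,W:wait | queues: N=2 E=1 S=0 W=3
Step 3 [NS]: N:car7-GO,E:wait,S:empty,W:wait | queues: N=1 E=1 S=0 W=3
Step 4 [EW]: N:wait,E:car4-GO,S:wait,W:car2-GO | queues: N=1 E=0 S=0 W=2
Step 5 [EW]: N:wait,E:empty,S:wait,W:car3-GO | queues: N=1 E=0 S=0 W=1
Step 6 [EW]: N:wait,E:empty,S:wait,W:car5-GO | queues: N=1 E=0 S=0 W=0
Step 7 [NS]: N:car8-GO,E:wait,S:empty,W:wait | queues: N=0 E=0 S=0 W=0

N: empty
E: empty
S: empty
W: empty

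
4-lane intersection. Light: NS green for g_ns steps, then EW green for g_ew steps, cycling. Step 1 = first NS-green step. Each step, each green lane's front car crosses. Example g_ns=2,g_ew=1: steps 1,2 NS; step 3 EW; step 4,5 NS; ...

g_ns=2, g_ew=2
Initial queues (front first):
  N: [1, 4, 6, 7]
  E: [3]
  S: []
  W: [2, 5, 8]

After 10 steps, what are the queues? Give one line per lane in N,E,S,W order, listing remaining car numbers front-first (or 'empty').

Step 1 [NS]: N:car1-GO,E:wait,S:empty,W:wait | queues: N=3 E=1 S=0 W=3
Step 2 [NS]: N:car4-GO,E:wait,S:empty,W:wait | queues: N=2 E=1 S=0 W=3
Step 3 [EW]: N:wait,E:car3-GO,S:wait,W:car2-GO | queues: N=2 E=0 S=0 W=2
Step 4 [EW]: N:wait,E:empty,S:wait,W:car5-GO | queues: N=2 E=0 S=0 W=1
Step 5 [NS]: N:car6-GO,E:wait,S:empty,W:wait | queues: N=1 E=0 S=0 W=1
Step 6 [NS]: N:car7-GO,E:wait,S:empty,W:wait | queues: N=0 E=0 S=0 W=1
Step 7 [EW]: N:wait,E:empty,S:wait,W:car8-GO | queues: N=0 E=0 S=0 W=0

N: empty
E: empty
S: empty
W: empty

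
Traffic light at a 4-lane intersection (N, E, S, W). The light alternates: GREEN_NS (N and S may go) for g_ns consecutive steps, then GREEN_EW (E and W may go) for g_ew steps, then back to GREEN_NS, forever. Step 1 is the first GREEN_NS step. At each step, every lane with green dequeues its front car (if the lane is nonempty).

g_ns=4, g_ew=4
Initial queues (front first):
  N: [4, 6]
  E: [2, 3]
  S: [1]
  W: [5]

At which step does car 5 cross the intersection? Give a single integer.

Step 1 [NS]: N:car4-GO,E:wait,S:car1-GO,W:wait | queues: N=1 E=2 S=0 W=1
Step 2 [NS]: N:car6-GO,E:wait,S:empty,W:wait | queues: N=0 E=2 S=0 W=1
Step 3 [NS]: N:empty,E:wait,S:empty,W:wait | queues: N=0 E=2 S=0 W=1
Step 4 [NS]: N:empty,E:wait,S:empty,W:wait | queues: N=0 E=2 S=0 W=1
Step 5 [EW]: N:wait,E:car2-GO,S:wait,W:car5-GO | queues: N=0 E=1 S=0 W=0
Step 6 [EW]: N:wait,E:car3-GO,S:wait,W:empty | queues: N=0 E=0 S=0 W=0
Car 5 crosses at step 5

5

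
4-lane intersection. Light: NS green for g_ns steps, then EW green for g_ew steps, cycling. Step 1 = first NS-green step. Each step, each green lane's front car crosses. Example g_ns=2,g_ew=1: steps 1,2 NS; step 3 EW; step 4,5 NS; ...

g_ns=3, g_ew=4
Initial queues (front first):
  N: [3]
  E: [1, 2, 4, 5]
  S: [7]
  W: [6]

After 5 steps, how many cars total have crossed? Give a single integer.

Step 1 [NS]: N:car3-GO,E:wait,S:car7-GO,W:wait | queues: N=0 E=4 S=0 W=1
Step 2 [NS]: N:empty,E:wait,S:empty,W:wait | queues: N=0 E=4 S=0 W=1
Step 3 [NS]: N:empty,E:wait,S:empty,W:wait | queues: N=0 E=4 S=0 W=1
Step 4 [EW]: N:wait,E:car1-GO,S:wait,W:car6-GO | queues: N=0 E=3 S=0 W=0
Step 5 [EW]: N:wait,E:car2-GO,S:wait,W:empty | queues: N=0 E=2 S=0 W=0
Cars crossed by step 5: 5

Answer: 5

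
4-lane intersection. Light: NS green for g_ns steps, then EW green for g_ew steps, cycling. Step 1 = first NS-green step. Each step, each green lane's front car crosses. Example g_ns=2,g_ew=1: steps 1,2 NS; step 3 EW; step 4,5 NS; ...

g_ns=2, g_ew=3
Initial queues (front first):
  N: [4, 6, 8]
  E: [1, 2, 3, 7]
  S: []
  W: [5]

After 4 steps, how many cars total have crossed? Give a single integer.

Step 1 [NS]: N:car4-GO,E:wait,S:empty,W:wait | queues: N=2 E=4 S=0 W=1
Step 2 [NS]: N:car6-GO,E:wait,S:empty,W:wait | queues: N=1 E=4 S=0 W=1
Step 3 [EW]: N:wait,E:car1-GO,S:wait,W:car5-GO | queues: N=1 E=3 S=0 W=0
Step 4 [EW]: N:wait,E:car2-GO,S:wait,W:empty | queues: N=1 E=2 S=0 W=0
Cars crossed by step 4: 5

Answer: 5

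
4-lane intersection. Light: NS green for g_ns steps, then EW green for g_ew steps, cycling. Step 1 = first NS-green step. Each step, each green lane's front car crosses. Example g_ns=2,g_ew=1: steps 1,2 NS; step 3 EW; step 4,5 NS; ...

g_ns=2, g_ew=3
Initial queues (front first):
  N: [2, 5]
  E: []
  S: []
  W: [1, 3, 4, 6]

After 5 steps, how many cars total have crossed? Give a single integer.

Answer: 5

Derivation:
Step 1 [NS]: N:car2-GO,E:wait,S:empty,W:wait | queues: N=1 E=0 S=0 W=4
Step 2 [NS]: N:car5-GO,E:wait,S:empty,W:wait | queues: N=0 E=0 S=0 W=4
Step 3 [EW]: N:wait,E:empty,S:wait,W:car1-GO | queues: N=0 E=0 S=0 W=3
Step 4 [EW]: N:wait,E:empty,S:wait,W:car3-GO | queues: N=0 E=0 S=0 W=2
Step 5 [EW]: N:wait,E:empty,S:wait,W:car4-GO | queues: N=0 E=0 S=0 W=1
Cars crossed by step 5: 5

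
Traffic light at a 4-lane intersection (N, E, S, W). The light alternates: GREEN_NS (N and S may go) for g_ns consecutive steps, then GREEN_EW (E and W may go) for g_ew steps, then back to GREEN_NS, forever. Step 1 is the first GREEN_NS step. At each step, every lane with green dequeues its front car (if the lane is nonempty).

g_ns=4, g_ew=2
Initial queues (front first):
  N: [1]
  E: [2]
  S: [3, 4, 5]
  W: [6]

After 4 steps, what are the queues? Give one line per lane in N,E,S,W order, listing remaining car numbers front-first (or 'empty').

Step 1 [NS]: N:car1-GO,E:wait,S:car3-GO,W:wait | queues: N=0 E=1 S=2 W=1
Step 2 [NS]: N:empty,E:wait,S:car4-GO,W:wait | queues: N=0 E=1 S=1 W=1
Step 3 [NS]: N:empty,E:wait,S:car5-GO,W:wait | queues: N=0 E=1 S=0 W=1
Step 4 [NS]: N:empty,E:wait,S:empty,W:wait | queues: N=0 E=1 S=0 W=1

N: empty
E: 2
S: empty
W: 6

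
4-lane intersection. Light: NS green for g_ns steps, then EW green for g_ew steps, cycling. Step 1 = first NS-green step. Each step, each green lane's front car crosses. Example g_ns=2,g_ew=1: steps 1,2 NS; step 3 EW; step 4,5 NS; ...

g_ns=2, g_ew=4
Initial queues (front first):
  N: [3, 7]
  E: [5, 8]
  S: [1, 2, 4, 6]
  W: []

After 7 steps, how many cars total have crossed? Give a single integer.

Step 1 [NS]: N:car3-GO,E:wait,S:car1-GO,W:wait | queues: N=1 E=2 S=3 W=0
Step 2 [NS]: N:car7-GO,E:wait,S:car2-GO,W:wait | queues: N=0 E=2 S=2 W=0
Step 3 [EW]: N:wait,E:car5-GO,S:wait,W:empty | queues: N=0 E=1 S=2 W=0
Step 4 [EW]: N:wait,E:car8-GO,S:wait,W:empty | queues: N=0 E=0 S=2 W=0
Step 5 [EW]: N:wait,E:empty,S:wait,W:empty | queues: N=0 E=0 S=2 W=0
Step 6 [EW]: N:wait,E:empty,S:wait,W:empty | queues: N=0 E=0 S=2 W=0
Step 7 [NS]: N:empty,E:wait,S:car4-GO,W:wait | queues: N=0 E=0 S=1 W=0
Cars crossed by step 7: 7

Answer: 7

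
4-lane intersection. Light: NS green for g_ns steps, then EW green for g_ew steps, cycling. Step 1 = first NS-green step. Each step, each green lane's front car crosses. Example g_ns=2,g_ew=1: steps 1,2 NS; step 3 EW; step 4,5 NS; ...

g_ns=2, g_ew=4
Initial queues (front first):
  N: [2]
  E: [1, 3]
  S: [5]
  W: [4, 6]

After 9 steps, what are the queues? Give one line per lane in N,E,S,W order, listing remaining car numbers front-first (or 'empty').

Step 1 [NS]: N:car2-GO,E:wait,S:car5-GO,W:wait | queues: N=0 E=2 S=0 W=2
Step 2 [NS]: N:empty,E:wait,S:empty,W:wait | queues: N=0 E=2 S=0 W=2
Step 3 [EW]: N:wait,E:car1-GO,S:wait,W:car4-GO | queues: N=0 E=1 S=0 W=1
Step 4 [EW]: N:wait,E:car3-GO,S:wait,W:car6-GO | queues: N=0 E=0 S=0 W=0

N: empty
E: empty
S: empty
W: empty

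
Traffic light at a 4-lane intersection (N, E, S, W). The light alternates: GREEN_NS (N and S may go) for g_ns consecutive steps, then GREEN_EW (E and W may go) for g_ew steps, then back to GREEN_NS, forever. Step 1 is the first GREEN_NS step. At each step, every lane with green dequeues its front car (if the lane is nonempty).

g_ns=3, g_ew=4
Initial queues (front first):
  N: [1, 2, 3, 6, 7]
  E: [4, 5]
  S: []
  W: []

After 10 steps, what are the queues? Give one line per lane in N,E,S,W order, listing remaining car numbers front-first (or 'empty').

Step 1 [NS]: N:car1-GO,E:wait,S:empty,W:wait | queues: N=4 E=2 S=0 W=0
Step 2 [NS]: N:car2-GO,E:wait,S:empty,W:wait | queues: N=3 E=2 S=0 W=0
Step 3 [NS]: N:car3-GO,E:wait,S:empty,W:wait | queues: N=2 E=2 S=0 W=0
Step 4 [EW]: N:wait,E:car4-GO,S:wait,W:empty | queues: N=2 E=1 S=0 W=0
Step 5 [EW]: N:wait,E:car5-GO,S:wait,W:empty | queues: N=2 E=0 S=0 W=0
Step 6 [EW]: N:wait,E:empty,S:wait,W:empty | queues: N=2 E=0 S=0 W=0
Step 7 [EW]: N:wait,E:empty,S:wait,W:empty | queues: N=2 E=0 S=0 W=0
Step 8 [NS]: N:car6-GO,E:wait,S:empty,W:wait | queues: N=1 E=0 S=0 W=0
Step 9 [NS]: N:car7-GO,E:wait,S:empty,W:wait | queues: N=0 E=0 S=0 W=0

N: empty
E: empty
S: empty
W: empty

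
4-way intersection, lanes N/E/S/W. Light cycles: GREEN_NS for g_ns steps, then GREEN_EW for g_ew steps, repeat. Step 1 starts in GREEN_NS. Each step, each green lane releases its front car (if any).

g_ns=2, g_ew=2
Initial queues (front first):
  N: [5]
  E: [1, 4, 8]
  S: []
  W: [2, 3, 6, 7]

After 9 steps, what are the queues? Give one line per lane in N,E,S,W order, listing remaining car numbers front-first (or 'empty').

Step 1 [NS]: N:car5-GO,E:wait,S:empty,W:wait | queues: N=0 E=3 S=0 W=4
Step 2 [NS]: N:empty,E:wait,S:empty,W:wait | queues: N=0 E=3 S=0 W=4
Step 3 [EW]: N:wait,E:car1-GO,S:wait,W:car2-GO | queues: N=0 E=2 S=0 W=3
Step 4 [EW]: N:wait,E:car4-GO,S:wait,W:car3-GO | queues: N=0 E=1 S=0 W=2
Step 5 [NS]: N:empty,E:wait,S:empty,W:wait | queues: N=0 E=1 S=0 W=2
Step 6 [NS]: N:empty,E:wait,S:empty,W:wait | queues: N=0 E=1 S=0 W=2
Step 7 [EW]: N:wait,E:car8-GO,S:wait,W:car6-GO | queues: N=0 E=0 S=0 W=1
Step 8 [EW]: N:wait,E:empty,S:wait,W:car7-GO | queues: N=0 E=0 S=0 W=0

N: empty
E: empty
S: empty
W: empty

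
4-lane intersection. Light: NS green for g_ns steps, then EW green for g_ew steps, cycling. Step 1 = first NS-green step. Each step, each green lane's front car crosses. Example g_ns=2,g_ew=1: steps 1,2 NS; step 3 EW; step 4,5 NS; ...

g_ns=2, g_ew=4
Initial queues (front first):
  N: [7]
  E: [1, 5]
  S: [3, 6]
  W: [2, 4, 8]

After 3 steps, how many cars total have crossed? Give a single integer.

Step 1 [NS]: N:car7-GO,E:wait,S:car3-GO,W:wait | queues: N=0 E=2 S=1 W=3
Step 2 [NS]: N:empty,E:wait,S:car6-GO,W:wait | queues: N=0 E=2 S=0 W=3
Step 3 [EW]: N:wait,E:car1-GO,S:wait,W:car2-GO | queues: N=0 E=1 S=0 W=2
Cars crossed by step 3: 5

Answer: 5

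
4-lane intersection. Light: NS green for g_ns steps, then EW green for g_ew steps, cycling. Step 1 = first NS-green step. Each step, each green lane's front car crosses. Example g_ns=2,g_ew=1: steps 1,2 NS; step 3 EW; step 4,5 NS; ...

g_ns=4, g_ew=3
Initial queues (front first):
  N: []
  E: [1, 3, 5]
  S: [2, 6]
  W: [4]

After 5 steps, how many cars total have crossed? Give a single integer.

Answer: 4

Derivation:
Step 1 [NS]: N:empty,E:wait,S:car2-GO,W:wait | queues: N=0 E=3 S=1 W=1
Step 2 [NS]: N:empty,E:wait,S:car6-GO,W:wait | queues: N=0 E=3 S=0 W=1
Step 3 [NS]: N:empty,E:wait,S:empty,W:wait | queues: N=0 E=3 S=0 W=1
Step 4 [NS]: N:empty,E:wait,S:empty,W:wait | queues: N=0 E=3 S=0 W=1
Step 5 [EW]: N:wait,E:car1-GO,S:wait,W:car4-GO | queues: N=0 E=2 S=0 W=0
Cars crossed by step 5: 4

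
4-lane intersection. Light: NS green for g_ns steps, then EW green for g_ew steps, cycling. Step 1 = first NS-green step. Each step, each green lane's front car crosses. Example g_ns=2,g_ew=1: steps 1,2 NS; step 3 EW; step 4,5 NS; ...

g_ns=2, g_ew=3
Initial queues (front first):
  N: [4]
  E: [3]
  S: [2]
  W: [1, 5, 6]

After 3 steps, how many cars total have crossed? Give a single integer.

Answer: 4

Derivation:
Step 1 [NS]: N:car4-GO,E:wait,S:car2-GO,W:wait | queues: N=0 E=1 S=0 W=3
Step 2 [NS]: N:empty,E:wait,S:empty,W:wait | queues: N=0 E=1 S=0 W=3
Step 3 [EW]: N:wait,E:car3-GO,S:wait,W:car1-GO | queues: N=0 E=0 S=0 W=2
Cars crossed by step 3: 4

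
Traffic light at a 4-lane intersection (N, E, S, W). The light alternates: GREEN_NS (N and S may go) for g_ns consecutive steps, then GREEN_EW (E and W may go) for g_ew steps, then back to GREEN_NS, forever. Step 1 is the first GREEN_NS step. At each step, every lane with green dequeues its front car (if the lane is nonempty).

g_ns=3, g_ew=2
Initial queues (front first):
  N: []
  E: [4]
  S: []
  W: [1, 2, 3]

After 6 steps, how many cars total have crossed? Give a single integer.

Step 1 [NS]: N:empty,E:wait,S:empty,W:wait | queues: N=0 E=1 S=0 W=3
Step 2 [NS]: N:empty,E:wait,S:empty,W:wait | queues: N=0 E=1 S=0 W=3
Step 3 [NS]: N:empty,E:wait,S:empty,W:wait | queues: N=0 E=1 S=0 W=3
Step 4 [EW]: N:wait,E:car4-GO,S:wait,W:car1-GO | queues: N=0 E=0 S=0 W=2
Step 5 [EW]: N:wait,E:empty,S:wait,W:car2-GO | queues: N=0 E=0 S=0 W=1
Step 6 [NS]: N:empty,E:wait,S:empty,W:wait | queues: N=0 E=0 S=0 W=1
Cars crossed by step 6: 3

Answer: 3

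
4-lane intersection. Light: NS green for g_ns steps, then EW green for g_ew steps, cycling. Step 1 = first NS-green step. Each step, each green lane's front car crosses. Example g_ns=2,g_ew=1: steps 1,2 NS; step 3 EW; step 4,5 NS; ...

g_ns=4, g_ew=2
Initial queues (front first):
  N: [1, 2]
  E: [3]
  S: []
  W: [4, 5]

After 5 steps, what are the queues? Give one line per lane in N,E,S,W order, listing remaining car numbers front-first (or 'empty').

Step 1 [NS]: N:car1-GO,E:wait,S:empty,W:wait | queues: N=1 E=1 S=0 W=2
Step 2 [NS]: N:car2-GO,E:wait,S:empty,W:wait | queues: N=0 E=1 S=0 W=2
Step 3 [NS]: N:empty,E:wait,S:empty,W:wait | queues: N=0 E=1 S=0 W=2
Step 4 [NS]: N:empty,E:wait,S:empty,W:wait | queues: N=0 E=1 S=0 W=2
Step 5 [EW]: N:wait,E:car3-GO,S:wait,W:car4-GO | queues: N=0 E=0 S=0 W=1

N: empty
E: empty
S: empty
W: 5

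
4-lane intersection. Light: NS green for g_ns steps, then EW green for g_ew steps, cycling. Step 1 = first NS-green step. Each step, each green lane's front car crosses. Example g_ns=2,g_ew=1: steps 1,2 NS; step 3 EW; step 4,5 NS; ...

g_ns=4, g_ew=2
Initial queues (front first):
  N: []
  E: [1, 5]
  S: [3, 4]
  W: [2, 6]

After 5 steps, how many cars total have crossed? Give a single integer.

Answer: 4

Derivation:
Step 1 [NS]: N:empty,E:wait,S:car3-GO,W:wait | queues: N=0 E=2 S=1 W=2
Step 2 [NS]: N:empty,E:wait,S:car4-GO,W:wait | queues: N=0 E=2 S=0 W=2
Step 3 [NS]: N:empty,E:wait,S:empty,W:wait | queues: N=0 E=2 S=0 W=2
Step 4 [NS]: N:empty,E:wait,S:empty,W:wait | queues: N=0 E=2 S=0 W=2
Step 5 [EW]: N:wait,E:car1-GO,S:wait,W:car2-GO | queues: N=0 E=1 S=0 W=1
Cars crossed by step 5: 4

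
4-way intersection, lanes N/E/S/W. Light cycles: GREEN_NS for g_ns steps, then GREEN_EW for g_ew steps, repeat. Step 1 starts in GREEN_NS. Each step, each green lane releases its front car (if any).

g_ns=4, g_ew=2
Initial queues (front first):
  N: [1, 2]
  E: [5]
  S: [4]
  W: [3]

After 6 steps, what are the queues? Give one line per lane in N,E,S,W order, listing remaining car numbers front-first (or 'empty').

Step 1 [NS]: N:car1-GO,E:wait,S:car4-GO,W:wait | queues: N=1 E=1 S=0 W=1
Step 2 [NS]: N:car2-GO,E:wait,S:empty,W:wait | queues: N=0 E=1 S=0 W=1
Step 3 [NS]: N:empty,E:wait,S:empty,W:wait | queues: N=0 E=1 S=0 W=1
Step 4 [NS]: N:empty,E:wait,S:empty,W:wait | queues: N=0 E=1 S=0 W=1
Step 5 [EW]: N:wait,E:car5-GO,S:wait,W:car3-GO | queues: N=0 E=0 S=0 W=0

N: empty
E: empty
S: empty
W: empty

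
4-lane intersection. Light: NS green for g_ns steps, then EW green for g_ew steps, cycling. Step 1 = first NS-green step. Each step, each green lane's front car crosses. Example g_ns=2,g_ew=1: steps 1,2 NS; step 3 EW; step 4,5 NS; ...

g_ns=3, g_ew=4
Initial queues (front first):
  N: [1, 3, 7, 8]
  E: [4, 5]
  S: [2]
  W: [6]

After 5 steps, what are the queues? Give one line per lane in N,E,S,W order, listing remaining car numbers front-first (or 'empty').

Step 1 [NS]: N:car1-GO,E:wait,S:car2-GO,W:wait | queues: N=3 E=2 S=0 W=1
Step 2 [NS]: N:car3-GO,E:wait,S:empty,W:wait | queues: N=2 E=2 S=0 W=1
Step 3 [NS]: N:car7-GO,E:wait,S:empty,W:wait | queues: N=1 E=2 S=0 W=1
Step 4 [EW]: N:wait,E:car4-GO,S:wait,W:car6-GO | queues: N=1 E=1 S=0 W=0
Step 5 [EW]: N:wait,E:car5-GO,S:wait,W:empty | queues: N=1 E=0 S=0 W=0

N: 8
E: empty
S: empty
W: empty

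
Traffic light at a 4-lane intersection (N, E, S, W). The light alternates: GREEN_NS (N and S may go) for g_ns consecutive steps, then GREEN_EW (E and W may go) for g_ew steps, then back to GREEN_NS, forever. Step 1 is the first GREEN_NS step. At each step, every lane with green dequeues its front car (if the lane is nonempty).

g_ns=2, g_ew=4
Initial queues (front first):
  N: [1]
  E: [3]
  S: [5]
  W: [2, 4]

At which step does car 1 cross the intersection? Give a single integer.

Step 1 [NS]: N:car1-GO,E:wait,S:car5-GO,W:wait | queues: N=0 E=1 S=0 W=2
Step 2 [NS]: N:empty,E:wait,S:empty,W:wait | queues: N=0 E=1 S=0 W=2
Step 3 [EW]: N:wait,E:car3-GO,S:wait,W:car2-GO | queues: N=0 E=0 S=0 W=1
Step 4 [EW]: N:wait,E:empty,S:wait,W:car4-GO | queues: N=0 E=0 S=0 W=0
Car 1 crosses at step 1

1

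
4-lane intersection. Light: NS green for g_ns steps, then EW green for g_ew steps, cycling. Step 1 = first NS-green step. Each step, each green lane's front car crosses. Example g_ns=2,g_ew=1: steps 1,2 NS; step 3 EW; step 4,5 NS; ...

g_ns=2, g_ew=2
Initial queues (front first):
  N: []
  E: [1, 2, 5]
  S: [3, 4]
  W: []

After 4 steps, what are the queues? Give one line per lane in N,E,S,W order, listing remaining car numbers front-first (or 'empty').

Step 1 [NS]: N:empty,E:wait,S:car3-GO,W:wait | queues: N=0 E=3 S=1 W=0
Step 2 [NS]: N:empty,E:wait,S:car4-GO,W:wait | queues: N=0 E=3 S=0 W=0
Step 3 [EW]: N:wait,E:car1-GO,S:wait,W:empty | queues: N=0 E=2 S=0 W=0
Step 4 [EW]: N:wait,E:car2-GO,S:wait,W:empty | queues: N=0 E=1 S=0 W=0

N: empty
E: 5
S: empty
W: empty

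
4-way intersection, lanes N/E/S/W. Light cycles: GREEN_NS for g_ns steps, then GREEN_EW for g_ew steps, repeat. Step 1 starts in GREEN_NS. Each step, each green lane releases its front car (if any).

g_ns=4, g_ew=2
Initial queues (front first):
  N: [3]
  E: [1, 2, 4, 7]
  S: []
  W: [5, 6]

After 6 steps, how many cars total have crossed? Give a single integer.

Answer: 5

Derivation:
Step 1 [NS]: N:car3-GO,E:wait,S:empty,W:wait | queues: N=0 E=4 S=0 W=2
Step 2 [NS]: N:empty,E:wait,S:empty,W:wait | queues: N=0 E=4 S=0 W=2
Step 3 [NS]: N:empty,E:wait,S:empty,W:wait | queues: N=0 E=4 S=0 W=2
Step 4 [NS]: N:empty,E:wait,S:empty,W:wait | queues: N=0 E=4 S=0 W=2
Step 5 [EW]: N:wait,E:car1-GO,S:wait,W:car5-GO | queues: N=0 E=3 S=0 W=1
Step 6 [EW]: N:wait,E:car2-GO,S:wait,W:car6-GO | queues: N=0 E=2 S=0 W=0
Cars crossed by step 6: 5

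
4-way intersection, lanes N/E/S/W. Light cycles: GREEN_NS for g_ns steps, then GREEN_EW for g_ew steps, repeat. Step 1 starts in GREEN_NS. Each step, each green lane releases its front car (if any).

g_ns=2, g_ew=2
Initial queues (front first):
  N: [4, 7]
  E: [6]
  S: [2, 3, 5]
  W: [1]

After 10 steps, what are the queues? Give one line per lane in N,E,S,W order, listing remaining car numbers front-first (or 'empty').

Step 1 [NS]: N:car4-GO,E:wait,S:car2-GO,W:wait | queues: N=1 E=1 S=2 W=1
Step 2 [NS]: N:car7-GO,E:wait,S:car3-GO,W:wait | queues: N=0 E=1 S=1 W=1
Step 3 [EW]: N:wait,E:car6-GO,S:wait,W:car1-GO | queues: N=0 E=0 S=1 W=0
Step 4 [EW]: N:wait,E:empty,S:wait,W:empty | queues: N=0 E=0 S=1 W=0
Step 5 [NS]: N:empty,E:wait,S:car5-GO,W:wait | queues: N=0 E=0 S=0 W=0

N: empty
E: empty
S: empty
W: empty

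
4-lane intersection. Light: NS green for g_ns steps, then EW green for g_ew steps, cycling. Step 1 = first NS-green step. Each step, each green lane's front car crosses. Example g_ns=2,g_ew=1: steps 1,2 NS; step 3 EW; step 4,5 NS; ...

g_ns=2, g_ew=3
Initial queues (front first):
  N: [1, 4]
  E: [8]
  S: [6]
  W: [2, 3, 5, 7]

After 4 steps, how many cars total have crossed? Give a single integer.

Answer: 6

Derivation:
Step 1 [NS]: N:car1-GO,E:wait,S:car6-GO,W:wait | queues: N=1 E=1 S=0 W=4
Step 2 [NS]: N:car4-GO,E:wait,S:empty,W:wait | queues: N=0 E=1 S=0 W=4
Step 3 [EW]: N:wait,E:car8-GO,S:wait,W:car2-GO | queues: N=0 E=0 S=0 W=3
Step 4 [EW]: N:wait,E:empty,S:wait,W:car3-GO | queues: N=0 E=0 S=0 W=2
Cars crossed by step 4: 6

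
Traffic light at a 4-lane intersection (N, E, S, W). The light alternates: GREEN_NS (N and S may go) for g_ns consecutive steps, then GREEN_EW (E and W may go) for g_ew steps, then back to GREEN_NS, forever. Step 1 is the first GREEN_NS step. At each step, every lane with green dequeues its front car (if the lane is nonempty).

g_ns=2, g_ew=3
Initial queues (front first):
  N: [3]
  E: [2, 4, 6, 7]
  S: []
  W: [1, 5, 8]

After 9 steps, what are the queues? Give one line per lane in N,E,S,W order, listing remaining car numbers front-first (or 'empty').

Step 1 [NS]: N:car3-GO,E:wait,S:empty,W:wait | queues: N=0 E=4 S=0 W=3
Step 2 [NS]: N:empty,E:wait,S:empty,W:wait | queues: N=0 E=4 S=0 W=3
Step 3 [EW]: N:wait,E:car2-GO,S:wait,W:car1-GO | queues: N=0 E=3 S=0 W=2
Step 4 [EW]: N:wait,E:car4-GO,S:wait,W:car5-GO | queues: N=0 E=2 S=0 W=1
Step 5 [EW]: N:wait,E:car6-GO,S:wait,W:car8-GO | queues: N=0 E=1 S=0 W=0
Step 6 [NS]: N:empty,E:wait,S:empty,W:wait | queues: N=0 E=1 S=0 W=0
Step 7 [NS]: N:empty,E:wait,S:empty,W:wait | queues: N=0 E=1 S=0 W=0
Step 8 [EW]: N:wait,E:car7-GO,S:wait,W:empty | queues: N=0 E=0 S=0 W=0

N: empty
E: empty
S: empty
W: empty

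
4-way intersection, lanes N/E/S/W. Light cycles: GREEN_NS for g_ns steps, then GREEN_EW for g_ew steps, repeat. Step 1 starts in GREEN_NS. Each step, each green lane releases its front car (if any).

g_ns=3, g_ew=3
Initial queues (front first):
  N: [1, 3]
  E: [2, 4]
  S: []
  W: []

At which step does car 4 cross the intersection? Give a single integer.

Step 1 [NS]: N:car1-GO,E:wait,S:empty,W:wait | queues: N=1 E=2 S=0 W=0
Step 2 [NS]: N:car3-GO,E:wait,S:empty,W:wait | queues: N=0 E=2 S=0 W=0
Step 3 [NS]: N:empty,E:wait,S:empty,W:wait | queues: N=0 E=2 S=0 W=0
Step 4 [EW]: N:wait,E:car2-GO,S:wait,W:empty | queues: N=0 E=1 S=0 W=0
Step 5 [EW]: N:wait,E:car4-GO,S:wait,W:empty | queues: N=0 E=0 S=0 W=0
Car 4 crosses at step 5

5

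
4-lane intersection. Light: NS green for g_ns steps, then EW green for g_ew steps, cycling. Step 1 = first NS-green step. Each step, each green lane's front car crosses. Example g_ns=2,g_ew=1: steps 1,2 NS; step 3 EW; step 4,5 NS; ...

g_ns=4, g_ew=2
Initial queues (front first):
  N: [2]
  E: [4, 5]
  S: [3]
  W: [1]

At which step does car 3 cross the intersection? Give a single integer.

Step 1 [NS]: N:car2-GO,E:wait,S:car3-GO,W:wait | queues: N=0 E=2 S=0 W=1
Step 2 [NS]: N:empty,E:wait,S:empty,W:wait | queues: N=0 E=2 S=0 W=1
Step 3 [NS]: N:empty,E:wait,S:empty,W:wait | queues: N=0 E=2 S=0 W=1
Step 4 [NS]: N:empty,E:wait,S:empty,W:wait | queues: N=0 E=2 S=0 W=1
Step 5 [EW]: N:wait,E:car4-GO,S:wait,W:car1-GO | queues: N=0 E=1 S=0 W=0
Step 6 [EW]: N:wait,E:car5-GO,S:wait,W:empty | queues: N=0 E=0 S=0 W=0
Car 3 crosses at step 1

1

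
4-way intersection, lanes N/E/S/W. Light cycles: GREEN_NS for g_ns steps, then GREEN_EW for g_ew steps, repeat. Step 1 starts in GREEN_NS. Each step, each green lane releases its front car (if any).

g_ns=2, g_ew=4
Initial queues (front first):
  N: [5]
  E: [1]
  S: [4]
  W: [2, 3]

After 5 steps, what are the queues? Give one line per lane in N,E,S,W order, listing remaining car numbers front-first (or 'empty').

Step 1 [NS]: N:car5-GO,E:wait,S:car4-GO,W:wait | queues: N=0 E=1 S=0 W=2
Step 2 [NS]: N:empty,E:wait,S:empty,W:wait | queues: N=0 E=1 S=0 W=2
Step 3 [EW]: N:wait,E:car1-GO,S:wait,W:car2-GO | queues: N=0 E=0 S=0 W=1
Step 4 [EW]: N:wait,E:empty,S:wait,W:car3-GO | queues: N=0 E=0 S=0 W=0

N: empty
E: empty
S: empty
W: empty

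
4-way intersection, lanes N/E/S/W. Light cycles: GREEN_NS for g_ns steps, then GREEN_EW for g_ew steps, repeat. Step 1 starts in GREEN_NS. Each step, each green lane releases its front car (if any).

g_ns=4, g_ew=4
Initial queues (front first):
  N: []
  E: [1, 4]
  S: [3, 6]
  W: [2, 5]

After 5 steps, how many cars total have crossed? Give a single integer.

Answer: 4

Derivation:
Step 1 [NS]: N:empty,E:wait,S:car3-GO,W:wait | queues: N=0 E=2 S=1 W=2
Step 2 [NS]: N:empty,E:wait,S:car6-GO,W:wait | queues: N=0 E=2 S=0 W=2
Step 3 [NS]: N:empty,E:wait,S:empty,W:wait | queues: N=0 E=2 S=0 W=2
Step 4 [NS]: N:empty,E:wait,S:empty,W:wait | queues: N=0 E=2 S=0 W=2
Step 5 [EW]: N:wait,E:car1-GO,S:wait,W:car2-GO | queues: N=0 E=1 S=0 W=1
Cars crossed by step 5: 4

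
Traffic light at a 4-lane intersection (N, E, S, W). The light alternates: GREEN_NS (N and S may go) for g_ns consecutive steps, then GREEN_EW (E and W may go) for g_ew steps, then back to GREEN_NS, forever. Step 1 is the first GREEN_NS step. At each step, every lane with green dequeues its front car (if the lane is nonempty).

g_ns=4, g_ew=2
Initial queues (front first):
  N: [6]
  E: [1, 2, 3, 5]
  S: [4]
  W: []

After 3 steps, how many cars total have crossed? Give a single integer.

Answer: 2

Derivation:
Step 1 [NS]: N:car6-GO,E:wait,S:car4-GO,W:wait | queues: N=0 E=4 S=0 W=0
Step 2 [NS]: N:empty,E:wait,S:empty,W:wait | queues: N=0 E=4 S=0 W=0
Step 3 [NS]: N:empty,E:wait,S:empty,W:wait | queues: N=0 E=4 S=0 W=0
Cars crossed by step 3: 2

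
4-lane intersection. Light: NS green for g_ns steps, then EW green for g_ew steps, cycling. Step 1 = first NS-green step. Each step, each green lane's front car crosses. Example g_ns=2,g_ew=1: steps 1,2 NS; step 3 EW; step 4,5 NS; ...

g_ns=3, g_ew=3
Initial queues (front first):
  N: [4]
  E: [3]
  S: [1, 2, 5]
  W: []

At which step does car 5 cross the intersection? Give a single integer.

Step 1 [NS]: N:car4-GO,E:wait,S:car1-GO,W:wait | queues: N=0 E=1 S=2 W=0
Step 2 [NS]: N:empty,E:wait,S:car2-GO,W:wait | queues: N=0 E=1 S=1 W=0
Step 3 [NS]: N:empty,E:wait,S:car5-GO,W:wait | queues: N=0 E=1 S=0 W=0
Step 4 [EW]: N:wait,E:car3-GO,S:wait,W:empty | queues: N=0 E=0 S=0 W=0
Car 5 crosses at step 3

3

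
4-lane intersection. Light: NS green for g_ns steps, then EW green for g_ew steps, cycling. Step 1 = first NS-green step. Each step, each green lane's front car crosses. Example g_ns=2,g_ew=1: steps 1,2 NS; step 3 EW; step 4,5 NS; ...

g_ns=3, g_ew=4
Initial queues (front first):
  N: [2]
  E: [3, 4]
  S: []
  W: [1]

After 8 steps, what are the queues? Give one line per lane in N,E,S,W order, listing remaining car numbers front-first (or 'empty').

Step 1 [NS]: N:car2-GO,E:wait,S:empty,W:wait | queues: N=0 E=2 S=0 W=1
Step 2 [NS]: N:empty,E:wait,S:empty,W:wait | queues: N=0 E=2 S=0 W=1
Step 3 [NS]: N:empty,E:wait,S:empty,W:wait | queues: N=0 E=2 S=0 W=1
Step 4 [EW]: N:wait,E:car3-GO,S:wait,W:car1-GO | queues: N=0 E=1 S=0 W=0
Step 5 [EW]: N:wait,E:car4-GO,S:wait,W:empty | queues: N=0 E=0 S=0 W=0

N: empty
E: empty
S: empty
W: empty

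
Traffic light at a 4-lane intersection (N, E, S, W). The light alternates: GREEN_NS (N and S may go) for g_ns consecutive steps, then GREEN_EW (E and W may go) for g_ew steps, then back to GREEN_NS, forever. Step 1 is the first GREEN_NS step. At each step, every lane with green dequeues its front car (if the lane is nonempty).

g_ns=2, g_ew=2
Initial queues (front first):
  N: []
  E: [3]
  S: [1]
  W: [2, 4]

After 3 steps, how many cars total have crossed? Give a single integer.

Step 1 [NS]: N:empty,E:wait,S:car1-GO,W:wait | queues: N=0 E=1 S=0 W=2
Step 2 [NS]: N:empty,E:wait,S:empty,W:wait | queues: N=0 E=1 S=0 W=2
Step 3 [EW]: N:wait,E:car3-GO,S:wait,W:car2-GO | queues: N=0 E=0 S=0 W=1
Cars crossed by step 3: 3

Answer: 3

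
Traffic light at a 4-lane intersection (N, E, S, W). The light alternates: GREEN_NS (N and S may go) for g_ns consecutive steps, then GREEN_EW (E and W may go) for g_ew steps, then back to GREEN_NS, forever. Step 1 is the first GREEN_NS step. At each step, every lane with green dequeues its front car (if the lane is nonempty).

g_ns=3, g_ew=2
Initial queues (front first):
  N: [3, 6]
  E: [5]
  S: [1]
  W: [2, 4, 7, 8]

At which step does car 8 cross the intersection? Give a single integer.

Step 1 [NS]: N:car3-GO,E:wait,S:car1-GO,W:wait | queues: N=1 E=1 S=0 W=4
Step 2 [NS]: N:car6-GO,E:wait,S:empty,W:wait | queues: N=0 E=1 S=0 W=4
Step 3 [NS]: N:empty,E:wait,S:empty,W:wait | queues: N=0 E=1 S=0 W=4
Step 4 [EW]: N:wait,E:car5-GO,S:wait,W:car2-GO | queues: N=0 E=0 S=0 W=3
Step 5 [EW]: N:wait,E:empty,S:wait,W:car4-GO | queues: N=0 E=0 S=0 W=2
Step 6 [NS]: N:empty,E:wait,S:empty,W:wait | queues: N=0 E=0 S=0 W=2
Step 7 [NS]: N:empty,E:wait,S:empty,W:wait | queues: N=0 E=0 S=0 W=2
Step 8 [NS]: N:empty,E:wait,S:empty,W:wait | queues: N=0 E=0 S=0 W=2
Step 9 [EW]: N:wait,E:empty,S:wait,W:car7-GO | queues: N=0 E=0 S=0 W=1
Step 10 [EW]: N:wait,E:empty,S:wait,W:car8-GO | queues: N=0 E=0 S=0 W=0
Car 8 crosses at step 10

10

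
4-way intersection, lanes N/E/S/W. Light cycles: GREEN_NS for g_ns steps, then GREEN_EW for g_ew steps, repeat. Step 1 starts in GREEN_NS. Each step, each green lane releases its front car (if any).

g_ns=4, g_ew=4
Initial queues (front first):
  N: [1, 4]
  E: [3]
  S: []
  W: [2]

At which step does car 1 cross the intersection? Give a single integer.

Step 1 [NS]: N:car1-GO,E:wait,S:empty,W:wait | queues: N=1 E=1 S=0 W=1
Step 2 [NS]: N:car4-GO,E:wait,S:empty,W:wait | queues: N=0 E=1 S=0 W=1
Step 3 [NS]: N:empty,E:wait,S:empty,W:wait | queues: N=0 E=1 S=0 W=1
Step 4 [NS]: N:empty,E:wait,S:empty,W:wait | queues: N=0 E=1 S=0 W=1
Step 5 [EW]: N:wait,E:car3-GO,S:wait,W:car2-GO | queues: N=0 E=0 S=0 W=0
Car 1 crosses at step 1

1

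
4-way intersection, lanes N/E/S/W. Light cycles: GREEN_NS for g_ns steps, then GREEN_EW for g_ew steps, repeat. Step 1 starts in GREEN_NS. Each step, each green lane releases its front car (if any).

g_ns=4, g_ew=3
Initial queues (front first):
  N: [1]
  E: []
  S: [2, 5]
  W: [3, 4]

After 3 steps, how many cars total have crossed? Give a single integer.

Answer: 3

Derivation:
Step 1 [NS]: N:car1-GO,E:wait,S:car2-GO,W:wait | queues: N=0 E=0 S=1 W=2
Step 2 [NS]: N:empty,E:wait,S:car5-GO,W:wait | queues: N=0 E=0 S=0 W=2
Step 3 [NS]: N:empty,E:wait,S:empty,W:wait | queues: N=0 E=0 S=0 W=2
Cars crossed by step 3: 3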